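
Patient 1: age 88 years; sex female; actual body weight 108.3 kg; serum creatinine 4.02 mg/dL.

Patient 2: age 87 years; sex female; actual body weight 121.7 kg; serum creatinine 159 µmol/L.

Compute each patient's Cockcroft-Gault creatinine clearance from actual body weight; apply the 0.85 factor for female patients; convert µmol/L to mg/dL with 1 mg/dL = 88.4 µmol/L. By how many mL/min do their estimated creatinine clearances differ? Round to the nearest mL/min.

26 mL/min

Patient 1: CrCl = (140 − 88) × 108.3 / (72 × 4.02) × 0.85 = 5631.6 / 289.44 × 0.85 ≈ 16.5 mL/min
Patient 2: SCr = 159 / 88.4 = 1.799 mg/dL
Patient 2: CrCl = (140 − 87) × 121.7 / (72 × 1.799) × 0.85 = 6450.1 / 129.53 × 0.85 ≈ 42.3 mL/min
|16.5 − 42.3| = 25.8 mL/min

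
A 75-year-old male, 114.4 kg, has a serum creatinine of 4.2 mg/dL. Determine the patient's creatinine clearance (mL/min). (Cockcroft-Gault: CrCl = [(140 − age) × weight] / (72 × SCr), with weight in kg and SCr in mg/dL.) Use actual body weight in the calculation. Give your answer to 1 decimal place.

24.6 mL/min

CrCl = (140 − 75) × 114.4 / (72 × 4.2) = 7436.0 / 302.40 ≈ 24.6 mL/min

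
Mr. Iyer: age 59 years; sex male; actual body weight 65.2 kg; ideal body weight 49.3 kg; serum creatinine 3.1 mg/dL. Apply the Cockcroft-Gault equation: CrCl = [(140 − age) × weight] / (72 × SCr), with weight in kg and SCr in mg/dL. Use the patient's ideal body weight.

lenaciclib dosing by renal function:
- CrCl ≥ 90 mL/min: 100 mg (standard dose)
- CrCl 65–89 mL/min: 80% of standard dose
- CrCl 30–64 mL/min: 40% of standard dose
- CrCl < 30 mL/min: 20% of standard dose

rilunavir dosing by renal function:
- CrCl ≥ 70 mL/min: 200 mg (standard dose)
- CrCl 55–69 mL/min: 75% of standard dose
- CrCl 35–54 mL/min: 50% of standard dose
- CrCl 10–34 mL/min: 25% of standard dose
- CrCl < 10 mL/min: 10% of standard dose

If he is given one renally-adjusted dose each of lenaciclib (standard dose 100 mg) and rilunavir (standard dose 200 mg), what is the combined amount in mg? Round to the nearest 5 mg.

70 mg

CrCl = (140 − 59) × 49.3 / (72 × 3.1) = 3993.3 / 223.20 ≈ 17.9 mL/min
CrCl ≈ 18 mL/min.
lenaciclib: < 30 mL/min → 20% of 100 mg = 20 mg.
rilunavir: 10–34 mL/min → 25% of 200 mg = 50 mg.
Total = 20 + 50 = 70 mg.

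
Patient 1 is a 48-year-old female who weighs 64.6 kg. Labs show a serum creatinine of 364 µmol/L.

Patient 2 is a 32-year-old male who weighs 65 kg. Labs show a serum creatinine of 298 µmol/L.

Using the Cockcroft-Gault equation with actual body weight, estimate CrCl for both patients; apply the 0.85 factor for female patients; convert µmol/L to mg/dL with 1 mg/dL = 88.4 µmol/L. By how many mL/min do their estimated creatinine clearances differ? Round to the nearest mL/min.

Patient 1: SCr = 364 / 88.4 = 4.118 mg/dL
Patient 1: CrCl = (140 − 48) × 64.6 / (72 × 4.118) × 0.85 = 5943.2 / 296.50 × 0.85 ≈ 17.0 mL/min
Patient 2: SCr = 298 / 88.4 = 3.371 mg/dL
Patient 2: CrCl = (140 − 32) × 65 / (72 × 3.371) = 7020.0 / 242.71 ≈ 28.9 mL/min
|17.0 − 28.9| = 11.9 mL/min

12 mL/min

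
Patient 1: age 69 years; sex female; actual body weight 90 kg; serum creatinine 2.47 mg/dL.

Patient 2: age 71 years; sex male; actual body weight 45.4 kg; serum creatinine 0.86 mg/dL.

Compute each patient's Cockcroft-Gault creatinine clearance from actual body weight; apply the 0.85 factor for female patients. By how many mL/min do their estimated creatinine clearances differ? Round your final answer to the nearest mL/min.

20 mL/min

Patient 1: CrCl = (140 − 69) × 90 / (72 × 2.47) × 0.85 = 6390.0 / 177.84 × 0.85 ≈ 30.5 mL/min
Patient 2: CrCl = (140 − 71) × 45.4 / (72 × 0.86) = 3132.6 / 61.92 ≈ 50.6 mL/min
|30.5 − 50.6| = 20.1 mL/min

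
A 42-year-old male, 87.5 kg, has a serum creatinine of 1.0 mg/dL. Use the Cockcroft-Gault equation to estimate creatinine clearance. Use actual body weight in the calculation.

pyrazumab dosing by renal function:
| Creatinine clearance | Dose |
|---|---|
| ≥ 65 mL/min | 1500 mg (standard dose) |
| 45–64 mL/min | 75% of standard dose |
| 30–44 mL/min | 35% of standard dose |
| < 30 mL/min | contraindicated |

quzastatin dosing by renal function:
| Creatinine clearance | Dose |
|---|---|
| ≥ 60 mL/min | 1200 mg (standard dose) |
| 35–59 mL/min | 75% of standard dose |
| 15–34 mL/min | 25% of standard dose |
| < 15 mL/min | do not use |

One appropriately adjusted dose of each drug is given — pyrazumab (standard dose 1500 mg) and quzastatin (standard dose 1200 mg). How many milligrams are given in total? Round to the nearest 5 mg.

2700 mg

CrCl = (140 − 42) × 87.5 / (72 × 1) = 8575.0 / 72.00 ≈ 119.1 mL/min
CrCl ≈ 119 mL/min.
pyrazumab: ≥ 65 mL/min → 100% of 1500 mg = 1500 mg.
quzastatin: ≥ 60 mL/min → 100% of 1200 mg = 1200 mg.
Total = 1500 + 1200 = 2700 mg.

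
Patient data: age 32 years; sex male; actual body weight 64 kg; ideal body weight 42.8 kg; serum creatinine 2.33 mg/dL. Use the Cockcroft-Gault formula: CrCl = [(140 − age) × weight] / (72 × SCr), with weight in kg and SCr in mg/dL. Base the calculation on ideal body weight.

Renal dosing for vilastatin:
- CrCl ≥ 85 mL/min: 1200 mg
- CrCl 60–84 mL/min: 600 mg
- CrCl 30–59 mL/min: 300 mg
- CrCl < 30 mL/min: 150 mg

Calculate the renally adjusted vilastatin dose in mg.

CrCl = (140 − 32) × 42.8 / (72 × 2.33) = 4622.4 / 167.76 ≈ 27.6 mL/min
CrCl ≈ 28 mL/min → bracket < 30 mL/min.
Dose for this bracket: 150 mg.

150 mg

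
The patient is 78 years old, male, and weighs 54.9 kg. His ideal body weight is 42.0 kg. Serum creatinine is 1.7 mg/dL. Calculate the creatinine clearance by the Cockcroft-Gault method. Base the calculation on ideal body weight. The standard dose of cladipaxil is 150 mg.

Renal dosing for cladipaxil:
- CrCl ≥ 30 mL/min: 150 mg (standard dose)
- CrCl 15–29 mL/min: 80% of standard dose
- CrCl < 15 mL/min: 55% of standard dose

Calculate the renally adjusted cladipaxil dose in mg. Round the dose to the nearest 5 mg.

120 mg

CrCl = (140 − 78) × 42 / (72 × 1.7) = 2604.0 / 122.40 ≈ 21.3 mL/min
CrCl ≈ 21 mL/min → bracket 15–29 mL/min.
80% of 150 mg = 120 mg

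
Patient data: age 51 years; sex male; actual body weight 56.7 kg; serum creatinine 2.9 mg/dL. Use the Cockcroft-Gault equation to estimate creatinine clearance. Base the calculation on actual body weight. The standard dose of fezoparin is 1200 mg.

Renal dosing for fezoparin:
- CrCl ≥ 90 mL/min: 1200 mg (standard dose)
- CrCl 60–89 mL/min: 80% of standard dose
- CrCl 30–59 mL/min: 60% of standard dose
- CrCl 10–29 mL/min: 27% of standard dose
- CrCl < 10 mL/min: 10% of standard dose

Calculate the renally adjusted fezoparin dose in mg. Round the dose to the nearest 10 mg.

CrCl = (140 − 51) × 56.7 / (72 × 2.9) = 5046.3 / 208.80 ≈ 24.2 mL/min
CrCl ≈ 24 mL/min → bracket 10–29 mL/min.
27% of 1200 mg = 324 mg → 320 mg

320 mg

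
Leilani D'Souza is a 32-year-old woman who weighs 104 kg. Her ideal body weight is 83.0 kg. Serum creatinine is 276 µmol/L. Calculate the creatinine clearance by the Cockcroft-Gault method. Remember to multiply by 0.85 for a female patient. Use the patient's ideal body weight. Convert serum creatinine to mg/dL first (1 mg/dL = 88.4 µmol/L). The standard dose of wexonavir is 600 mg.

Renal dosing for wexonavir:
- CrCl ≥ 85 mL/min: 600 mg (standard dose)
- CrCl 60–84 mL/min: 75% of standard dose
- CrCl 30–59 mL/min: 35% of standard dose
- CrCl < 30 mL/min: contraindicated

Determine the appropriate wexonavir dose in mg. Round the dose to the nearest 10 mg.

SCr = 276 / 88.4 = 3.122 mg/dL
CrCl = (140 − 32) × 83 / (72 × 3.122) × 0.85 = 8964.0 / 224.78 × 0.85 ≈ 33.9 mL/min
CrCl ≈ 34 mL/min → bracket 30–59 mL/min.
35% of 600 mg = 210 mg

210 mg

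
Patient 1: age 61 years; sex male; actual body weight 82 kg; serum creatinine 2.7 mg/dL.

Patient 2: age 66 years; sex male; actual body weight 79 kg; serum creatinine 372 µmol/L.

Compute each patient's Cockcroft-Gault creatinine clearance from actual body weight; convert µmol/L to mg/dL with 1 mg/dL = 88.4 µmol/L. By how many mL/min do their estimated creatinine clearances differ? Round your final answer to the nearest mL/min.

14 mL/min

Patient 1: CrCl = (140 − 61) × 82 / (72 × 2.7) = 6478.0 / 194.40 ≈ 33.3 mL/min
Patient 2: SCr = 372 / 88.4 = 4.208 mg/dL
Patient 2: CrCl = (140 − 66) × 79 / (72 × 4.208) = 5846.0 / 302.98 ≈ 19.3 mL/min
|33.3 − 19.3| = 14.0 mL/min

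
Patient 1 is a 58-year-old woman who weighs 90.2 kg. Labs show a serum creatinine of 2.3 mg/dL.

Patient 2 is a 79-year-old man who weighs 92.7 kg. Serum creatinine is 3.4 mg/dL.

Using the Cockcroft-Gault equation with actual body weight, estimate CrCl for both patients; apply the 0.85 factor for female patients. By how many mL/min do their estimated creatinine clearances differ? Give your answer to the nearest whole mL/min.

Patient 1: CrCl = (140 − 58) × 90.2 / (72 × 2.3) × 0.85 = 7396.4 / 165.60 × 0.85 ≈ 38.0 mL/min
Patient 2: CrCl = (140 − 79) × 92.7 / (72 × 3.4) = 5654.7 / 244.80 ≈ 23.1 mL/min
|38.0 − 23.1| = 14.9 mL/min

15 mL/min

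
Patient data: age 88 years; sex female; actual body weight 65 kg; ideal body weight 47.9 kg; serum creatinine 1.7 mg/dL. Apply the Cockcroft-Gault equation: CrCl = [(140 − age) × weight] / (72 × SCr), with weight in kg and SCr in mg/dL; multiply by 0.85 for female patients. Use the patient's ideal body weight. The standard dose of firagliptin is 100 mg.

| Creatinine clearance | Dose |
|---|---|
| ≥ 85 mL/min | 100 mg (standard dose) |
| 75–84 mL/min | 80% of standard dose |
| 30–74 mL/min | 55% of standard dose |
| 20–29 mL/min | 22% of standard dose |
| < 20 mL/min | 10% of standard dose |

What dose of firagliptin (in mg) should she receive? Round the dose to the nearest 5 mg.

CrCl = (140 − 88) × 47.9 / (72 × 1.7) × 0.85 = 2490.8 / 122.40 × 0.85 ≈ 17.3 mL/min
CrCl ≈ 17 mL/min → bracket < 20 mL/min.
10% of 100 mg = 10 mg

10 mg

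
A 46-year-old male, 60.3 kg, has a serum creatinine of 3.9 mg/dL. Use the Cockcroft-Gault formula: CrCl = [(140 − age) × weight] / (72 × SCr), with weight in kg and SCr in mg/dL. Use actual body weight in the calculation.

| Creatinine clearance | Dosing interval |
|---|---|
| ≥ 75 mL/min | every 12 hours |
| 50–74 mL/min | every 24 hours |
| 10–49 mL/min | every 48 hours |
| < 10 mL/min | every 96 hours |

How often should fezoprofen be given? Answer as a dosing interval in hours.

every 48 hours

CrCl = (140 − 46) × 60.3 / (72 × 3.9) = 5668.2 / 280.80 ≈ 20.2 mL/min
CrCl ≈ 20 mL/min → bracket 10–49 mL/min → every 48 hours.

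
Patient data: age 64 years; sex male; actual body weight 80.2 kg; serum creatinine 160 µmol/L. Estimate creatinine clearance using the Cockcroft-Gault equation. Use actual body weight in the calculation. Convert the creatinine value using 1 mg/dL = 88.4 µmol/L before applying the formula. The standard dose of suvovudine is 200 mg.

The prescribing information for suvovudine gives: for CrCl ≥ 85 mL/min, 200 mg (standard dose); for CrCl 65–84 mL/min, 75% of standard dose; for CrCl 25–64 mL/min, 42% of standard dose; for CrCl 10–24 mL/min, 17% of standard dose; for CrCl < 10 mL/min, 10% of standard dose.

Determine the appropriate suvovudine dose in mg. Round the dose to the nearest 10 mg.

SCr = 160 / 88.4 = 1.81 mg/dL
CrCl = (140 − 64) × 80.2 / (72 × 1.81) = 6095.2 / 130.32 ≈ 46.8 mL/min
CrCl ≈ 47 mL/min → bracket 25–64 mL/min.
42% of 200 mg = 84 mg → 80 mg

80 mg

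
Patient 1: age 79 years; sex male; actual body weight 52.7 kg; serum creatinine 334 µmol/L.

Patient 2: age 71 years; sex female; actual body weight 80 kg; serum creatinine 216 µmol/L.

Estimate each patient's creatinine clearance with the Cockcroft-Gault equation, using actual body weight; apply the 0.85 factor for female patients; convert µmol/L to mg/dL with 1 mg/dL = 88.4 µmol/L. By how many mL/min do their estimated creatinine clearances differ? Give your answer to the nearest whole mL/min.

Patient 1: SCr = 334 / 88.4 = 3.778 mg/dL
Patient 1: CrCl = (140 − 79) × 52.7 / (72 × 3.778) = 3214.7 / 272.02 ≈ 11.8 mL/min
Patient 2: SCr = 216 / 88.4 = 2.443 mg/dL
Patient 2: CrCl = (140 − 71) × 80 / (72 × 2.443) × 0.85 = 5520.0 / 175.90 × 0.85 ≈ 26.7 mL/min
|11.8 − 26.7| = 14.9 mL/min

15 mL/min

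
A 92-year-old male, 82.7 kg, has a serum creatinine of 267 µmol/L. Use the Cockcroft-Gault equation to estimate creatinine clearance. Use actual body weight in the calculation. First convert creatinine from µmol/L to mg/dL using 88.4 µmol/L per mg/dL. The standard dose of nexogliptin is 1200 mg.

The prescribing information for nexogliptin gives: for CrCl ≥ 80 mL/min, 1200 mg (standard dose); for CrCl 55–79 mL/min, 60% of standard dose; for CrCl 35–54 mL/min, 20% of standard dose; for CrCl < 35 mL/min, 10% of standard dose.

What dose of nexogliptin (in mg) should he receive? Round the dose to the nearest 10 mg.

SCr = 267 / 88.4 = 3.02 mg/dL
CrCl = (140 − 92) × 82.7 / (72 × 3.02) = 3969.6 / 217.44 ≈ 18.3 mL/min
CrCl ≈ 18 mL/min → bracket < 35 mL/min.
10% of 1200 mg = 120 mg

120 mg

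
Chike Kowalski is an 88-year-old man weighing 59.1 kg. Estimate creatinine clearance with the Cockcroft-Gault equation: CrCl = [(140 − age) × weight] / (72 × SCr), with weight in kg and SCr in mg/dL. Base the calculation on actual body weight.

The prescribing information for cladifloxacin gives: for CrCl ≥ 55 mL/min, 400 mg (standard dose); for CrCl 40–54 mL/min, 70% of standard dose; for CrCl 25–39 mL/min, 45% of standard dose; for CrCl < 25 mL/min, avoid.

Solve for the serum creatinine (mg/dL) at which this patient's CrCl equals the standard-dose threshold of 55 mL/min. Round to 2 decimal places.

Standard dose requires CrCl ≥ 55 mL/min.
Set (140 − 88) × 59.1 / (72 × SCr) = 55
SCr = (140 − 88) × 59.1 / (72 × 55) = 0.776 mg/dL

0.78 mg/dL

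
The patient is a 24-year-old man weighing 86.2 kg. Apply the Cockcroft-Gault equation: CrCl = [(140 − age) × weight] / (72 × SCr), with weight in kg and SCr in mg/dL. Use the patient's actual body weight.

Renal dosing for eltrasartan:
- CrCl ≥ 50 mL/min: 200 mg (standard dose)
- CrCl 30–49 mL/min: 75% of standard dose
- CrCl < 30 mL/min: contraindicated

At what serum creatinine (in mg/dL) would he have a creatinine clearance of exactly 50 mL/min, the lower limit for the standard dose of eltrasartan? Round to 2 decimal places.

2.78 mg/dL

Standard dose requires CrCl ≥ 50 mL/min.
Set (140 − 24) × 86.2 / (72 × SCr) = 50
SCr = (140 − 24) × 86.2 / (72 × 50) = 2.778 mg/dL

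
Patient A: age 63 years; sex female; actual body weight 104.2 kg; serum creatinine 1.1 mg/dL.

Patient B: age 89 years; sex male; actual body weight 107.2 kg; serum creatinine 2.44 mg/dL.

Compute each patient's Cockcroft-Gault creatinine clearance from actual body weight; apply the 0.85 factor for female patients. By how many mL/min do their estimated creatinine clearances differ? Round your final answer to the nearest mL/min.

Patient A: CrCl = (140 − 63) × 104.2 / (72 × 1.1) × 0.85 = 8023.4 / 79.20 × 0.85 ≈ 86.1 mL/min
Patient B: CrCl = (140 − 89) × 107.2 / (72 × 2.44) = 5467.2 / 175.68 ≈ 31.1 mL/min
|86.1 − 31.1| = 55.0 mL/min

55 mL/min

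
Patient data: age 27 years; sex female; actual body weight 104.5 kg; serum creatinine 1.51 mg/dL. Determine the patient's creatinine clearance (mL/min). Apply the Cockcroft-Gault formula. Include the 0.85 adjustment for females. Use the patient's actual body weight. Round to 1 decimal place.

CrCl = (140 − 27) × 104.5 / (72 × 1.51) × 0.85 = 11808.5 / 108.72 × 0.85 ≈ 92.3 mL/min

92.3 mL/min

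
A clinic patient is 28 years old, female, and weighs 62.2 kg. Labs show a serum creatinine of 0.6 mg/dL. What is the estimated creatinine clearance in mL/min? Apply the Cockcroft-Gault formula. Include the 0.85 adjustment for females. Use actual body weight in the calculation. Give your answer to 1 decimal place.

CrCl = (140 − 28) × 62.2 / (72 × 0.6) × 0.85 = 6966.4 / 43.20 × 0.85 ≈ 137.1 mL/min

137.1 mL/min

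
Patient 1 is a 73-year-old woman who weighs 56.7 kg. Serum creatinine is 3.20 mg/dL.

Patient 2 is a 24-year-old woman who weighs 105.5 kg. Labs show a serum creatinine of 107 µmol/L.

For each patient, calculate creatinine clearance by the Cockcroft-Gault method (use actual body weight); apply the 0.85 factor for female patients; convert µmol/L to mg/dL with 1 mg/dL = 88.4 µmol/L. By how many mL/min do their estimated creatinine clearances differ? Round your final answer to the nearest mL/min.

Patient 1: CrCl = (140 − 73) × 56.7 / (72 × 3.2) × 0.85 = 3798.9 / 230.40 × 0.85 ≈ 14.0 mL/min
Patient 2: SCr = 107 / 88.4 = 1.21 mg/dL
Patient 2: CrCl = (140 − 24) × 105.5 / (72 × 1.21) × 0.85 = 12238.0 / 87.12 × 0.85 ≈ 119.4 mL/min
|14.0 − 119.4| = 105.4 mL/min

105 mL/min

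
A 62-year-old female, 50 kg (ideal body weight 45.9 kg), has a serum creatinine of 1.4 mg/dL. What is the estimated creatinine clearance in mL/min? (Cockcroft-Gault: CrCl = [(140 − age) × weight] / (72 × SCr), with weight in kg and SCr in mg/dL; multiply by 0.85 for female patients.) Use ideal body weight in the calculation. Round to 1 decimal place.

CrCl = (140 − 62) × 45.9 / (72 × 1.4) × 0.85 = 3580.2 / 100.80 × 0.85 ≈ 30.2 mL/min

30.2 mL/min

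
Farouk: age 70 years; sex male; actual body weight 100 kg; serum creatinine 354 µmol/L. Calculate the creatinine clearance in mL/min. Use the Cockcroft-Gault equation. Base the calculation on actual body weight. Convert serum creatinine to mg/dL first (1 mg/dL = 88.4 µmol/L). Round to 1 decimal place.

SCr = 354 / 88.4 = 4.005 mg/dL
CrCl = (140 − 70) × 100 / (72 × 4.005) = 7000.0 / 288.36 ≈ 24.3 mL/min

24.3 mL/min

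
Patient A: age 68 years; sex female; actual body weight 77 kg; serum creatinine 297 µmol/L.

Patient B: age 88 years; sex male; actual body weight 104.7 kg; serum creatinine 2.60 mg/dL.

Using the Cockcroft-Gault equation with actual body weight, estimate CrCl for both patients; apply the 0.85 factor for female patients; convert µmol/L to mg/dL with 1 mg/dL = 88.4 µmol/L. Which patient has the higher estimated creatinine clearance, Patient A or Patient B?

Patient A: SCr = 297 / 88.4 = 3.36 mg/dL
Patient A: CrCl = (140 − 68) × 77 / (72 × 3.36) × 0.85 = 5544.0 / 241.92 × 0.85 ≈ 19.5 mL/min
Patient B: CrCl = (140 − 88) × 104.7 / (72 × 2.6) = 5444.4 / 187.20 ≈ 29.1 mL/min
19.5 vs 29.1 mL/min → Patient B is higher.

Patient B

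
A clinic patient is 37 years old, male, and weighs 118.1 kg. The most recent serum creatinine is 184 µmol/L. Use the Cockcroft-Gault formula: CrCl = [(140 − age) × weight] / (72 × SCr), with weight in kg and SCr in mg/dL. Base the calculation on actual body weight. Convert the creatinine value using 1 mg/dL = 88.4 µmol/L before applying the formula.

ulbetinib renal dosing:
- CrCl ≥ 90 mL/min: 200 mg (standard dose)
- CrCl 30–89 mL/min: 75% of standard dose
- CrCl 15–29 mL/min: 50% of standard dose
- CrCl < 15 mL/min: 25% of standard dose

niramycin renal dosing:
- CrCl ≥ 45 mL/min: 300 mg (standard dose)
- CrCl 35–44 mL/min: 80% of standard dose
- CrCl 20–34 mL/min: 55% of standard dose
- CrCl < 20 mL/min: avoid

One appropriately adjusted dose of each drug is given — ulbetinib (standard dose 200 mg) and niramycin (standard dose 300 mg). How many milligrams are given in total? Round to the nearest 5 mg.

450 mg

SCr = 184 / 88.4 = 2.081 mg/dL
CrCl = (140 − 37) × 118.1 / (72 × 2.081) = 12164.3 / 149.83 ≈ 81.2 mL/min
CrCl ≈ 81 mL/min.
ulbetinib: 30–89 mL/min → 75% of 200 mg = 150 mg.
niramycin: ≥ 45 mL/min → 100% of 300 mg = 300 mg.
Total = 150 + 300 = 450 mg.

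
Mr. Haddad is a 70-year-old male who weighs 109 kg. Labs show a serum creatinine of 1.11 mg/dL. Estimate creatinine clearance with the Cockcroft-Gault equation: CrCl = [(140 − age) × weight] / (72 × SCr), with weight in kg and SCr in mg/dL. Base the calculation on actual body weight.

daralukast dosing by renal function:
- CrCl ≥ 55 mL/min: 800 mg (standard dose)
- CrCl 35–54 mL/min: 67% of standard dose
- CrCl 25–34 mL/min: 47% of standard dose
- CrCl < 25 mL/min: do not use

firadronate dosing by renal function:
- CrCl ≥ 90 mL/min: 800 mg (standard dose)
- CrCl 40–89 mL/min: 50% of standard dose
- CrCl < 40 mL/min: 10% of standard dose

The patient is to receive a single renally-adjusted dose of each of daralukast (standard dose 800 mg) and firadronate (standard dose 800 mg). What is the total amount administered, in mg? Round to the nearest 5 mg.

1600 mg

CrCl = (140 − 70) × 109 / (72 × 1.11) = 7630.0 / 79.92 ≈ 95.5 mL/min
CrCl ≈ 95 mL/min.
daralukast: ≥ 55 mL/min → 100% of 800 mg = 800 mg.
firadronate: ≥ 90 mL/min → 100% of 800 mg = 800 mg.
Total = 800 + 800 = 1600 mg.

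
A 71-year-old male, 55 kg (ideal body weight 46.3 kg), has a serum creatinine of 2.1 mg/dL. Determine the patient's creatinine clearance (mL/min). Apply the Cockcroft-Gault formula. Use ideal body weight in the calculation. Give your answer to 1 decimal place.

21.1 mL/min

CrCl = (140 − 71) × 46.3 / (72 × 2.1) = 3194.7 / 151.20 ≈ 21.1 mL/min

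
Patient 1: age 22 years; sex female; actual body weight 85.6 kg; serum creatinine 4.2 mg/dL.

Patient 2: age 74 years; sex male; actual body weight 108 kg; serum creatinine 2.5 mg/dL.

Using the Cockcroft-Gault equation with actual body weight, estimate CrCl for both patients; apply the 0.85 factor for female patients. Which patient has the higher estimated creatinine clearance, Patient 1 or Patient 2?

Patient 1: CrCl = (140 − 22) × 85.6 / (72 × 4.2) × 0.85 = 10100.8 / 302.40 × 0.85 ≈ 28.4 mL/min
Patient 2: CrCl = (140 − 74) × 108 / (72 × 2.5) = 7128.0 / 180.00 ≈ 39.6 mL/min
28.4 vs 39.6 mL/min → Patient 2 is higher.

Patient 2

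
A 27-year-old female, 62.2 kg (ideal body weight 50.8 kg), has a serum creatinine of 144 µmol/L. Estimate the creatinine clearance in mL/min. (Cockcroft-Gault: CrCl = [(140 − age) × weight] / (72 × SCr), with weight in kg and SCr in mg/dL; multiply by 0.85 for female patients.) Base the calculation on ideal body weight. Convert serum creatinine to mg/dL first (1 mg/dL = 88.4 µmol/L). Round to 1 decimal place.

SCr = 144 / 88.4 = 1.629 mg/dL
CrCl = (140 − 27) × 50.8 / (72 × 1.629) × 0.85 = 5740.4 / 117.29 × 0.85 ≈ 41.6 mL/min

41.6 mL/min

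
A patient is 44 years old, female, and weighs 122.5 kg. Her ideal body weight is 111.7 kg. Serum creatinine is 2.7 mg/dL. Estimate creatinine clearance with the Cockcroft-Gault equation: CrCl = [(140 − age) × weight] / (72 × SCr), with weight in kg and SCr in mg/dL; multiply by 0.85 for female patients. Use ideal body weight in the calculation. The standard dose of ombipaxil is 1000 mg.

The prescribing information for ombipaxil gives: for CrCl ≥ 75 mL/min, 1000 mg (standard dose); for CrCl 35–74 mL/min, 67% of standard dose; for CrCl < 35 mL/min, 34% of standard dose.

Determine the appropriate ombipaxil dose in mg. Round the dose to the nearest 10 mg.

670 mg

CrCl = (140 − 44) × 111.7 / (72 × 2.7) × 0.85 = 10723.2 / 194.40 × 0.85 ≈ 46.9 mL/min
CrCl ≈ 47 mL/min → bracket 35–74 mL/min.
67% of 1000 mg = 670 mg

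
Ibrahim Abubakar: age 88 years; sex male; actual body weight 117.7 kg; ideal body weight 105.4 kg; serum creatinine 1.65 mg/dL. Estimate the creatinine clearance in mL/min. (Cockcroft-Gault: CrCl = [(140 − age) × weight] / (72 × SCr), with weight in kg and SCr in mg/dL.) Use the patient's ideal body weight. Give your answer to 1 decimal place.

CrCl = (140 − 88) × 105.4 / (72 × 1.65) = 5480.8 / 118.80 ≈ 46.1 mL/min

46.1 mL/min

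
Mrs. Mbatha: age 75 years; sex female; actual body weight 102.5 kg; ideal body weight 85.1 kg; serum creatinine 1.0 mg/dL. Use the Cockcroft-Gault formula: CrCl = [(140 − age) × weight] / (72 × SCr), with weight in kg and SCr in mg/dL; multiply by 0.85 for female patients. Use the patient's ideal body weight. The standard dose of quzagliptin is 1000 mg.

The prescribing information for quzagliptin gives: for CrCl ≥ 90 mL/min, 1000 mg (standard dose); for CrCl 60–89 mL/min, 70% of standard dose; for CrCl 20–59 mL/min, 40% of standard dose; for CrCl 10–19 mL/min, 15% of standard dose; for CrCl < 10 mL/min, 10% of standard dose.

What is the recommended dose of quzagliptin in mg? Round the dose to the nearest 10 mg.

700 mg

CrCl = (140 − 75) × 85.1 / (72 × 1) × 0.85 = 5531.5 / 72.00 × 0.85 ≈ 65.3 mL/min
CrCl ≈ 65 mL/min → bracket 60–89 mL/min.
70% of 1000 mg = 700 mg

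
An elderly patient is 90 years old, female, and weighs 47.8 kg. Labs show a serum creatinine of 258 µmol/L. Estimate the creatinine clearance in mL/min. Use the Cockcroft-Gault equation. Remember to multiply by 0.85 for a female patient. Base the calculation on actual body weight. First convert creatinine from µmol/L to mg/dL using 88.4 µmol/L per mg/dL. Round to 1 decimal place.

SCr = 258 / 88.4 = 2.919 mg/dL
CrCl = (140 − 90) × 47.8 / (72 × 2.919) × 0.85 = 2390.0 / 210.17 × 0.85 ≈ 9.7 mL/min

9.7 mL/min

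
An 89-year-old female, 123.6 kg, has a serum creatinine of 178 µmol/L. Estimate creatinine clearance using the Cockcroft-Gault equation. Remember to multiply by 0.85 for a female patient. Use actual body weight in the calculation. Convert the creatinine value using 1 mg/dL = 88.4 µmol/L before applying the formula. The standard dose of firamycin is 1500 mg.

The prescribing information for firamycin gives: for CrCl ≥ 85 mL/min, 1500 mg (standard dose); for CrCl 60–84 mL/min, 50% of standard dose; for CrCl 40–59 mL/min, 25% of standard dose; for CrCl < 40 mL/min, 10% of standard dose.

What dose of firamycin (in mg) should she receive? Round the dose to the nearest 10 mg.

150 mg

SCr = 178 / 88.4 = 2.014 mg/dL
CrCl = (140 − 89) × 123.6 / (72 × 2.014) × 0.85 = 6303.6 / 145.01 × 0.85 ≈ 37.0 mL/min
CrCl ≈ 37 mL/min → bracket < 40 mL/min.
10% of 1500 mg = 150 mg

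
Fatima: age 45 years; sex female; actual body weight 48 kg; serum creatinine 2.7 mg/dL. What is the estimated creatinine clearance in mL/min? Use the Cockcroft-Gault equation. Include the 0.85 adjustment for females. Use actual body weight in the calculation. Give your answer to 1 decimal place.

CrCl = (140 − 45) × 48 / (72 × 2.7) × 0.85 = 4560.0 / 194.40 × 0.85 ≈ 19.9 mL/min

19.9 mL/min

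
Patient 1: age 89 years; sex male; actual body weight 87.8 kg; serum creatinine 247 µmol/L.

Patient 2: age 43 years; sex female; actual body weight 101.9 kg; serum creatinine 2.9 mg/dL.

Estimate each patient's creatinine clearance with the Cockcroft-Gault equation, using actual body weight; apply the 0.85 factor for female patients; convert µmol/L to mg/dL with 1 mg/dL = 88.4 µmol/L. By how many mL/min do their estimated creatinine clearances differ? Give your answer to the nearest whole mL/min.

18 mL/min

Patient 1: SCr = 247 / 88.4 = 2.794 mg/dL
Patient 1: CrCl = (140 − 89) × 87.8 / (72 × 2.794) = 4477.8 / 201.17 ≈ 22.3 mL/min
Patient 2: CrCl = (140 − 43) × 101.9 / (72 × 2.9) × 0.85 = 9884.3 / 208.80 × 0.85 ≈ 40.2 mL/min
|22.3 − 40.2| = 17.9 mL/min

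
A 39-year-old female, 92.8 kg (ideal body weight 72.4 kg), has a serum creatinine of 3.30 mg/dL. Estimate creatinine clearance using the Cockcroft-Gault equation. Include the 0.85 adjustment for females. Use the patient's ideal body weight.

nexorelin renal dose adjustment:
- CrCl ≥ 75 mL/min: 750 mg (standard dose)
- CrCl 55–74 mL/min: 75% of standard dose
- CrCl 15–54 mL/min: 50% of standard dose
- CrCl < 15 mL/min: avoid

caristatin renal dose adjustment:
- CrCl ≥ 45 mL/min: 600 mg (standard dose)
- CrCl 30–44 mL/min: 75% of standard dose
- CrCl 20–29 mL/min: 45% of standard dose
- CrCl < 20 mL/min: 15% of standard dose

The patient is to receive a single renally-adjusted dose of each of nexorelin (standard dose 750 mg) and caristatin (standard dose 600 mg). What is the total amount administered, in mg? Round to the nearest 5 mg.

CrCl = (140 − 39) × 72.4 / (72 × 3.3) × 0.85 = 7312.4 / 237.60 × 0.85 ≈ 26.2 mL/min
CrCl ≈ 26 mL/min.
nexorelin: 15–54 mL/min → 50% of 750 mg = 375 mg.
caristatin: 20–29 mL/min → 45% of 600 mg = 270 mg.
Total = 375 + 270 = 645 mg.

645 mg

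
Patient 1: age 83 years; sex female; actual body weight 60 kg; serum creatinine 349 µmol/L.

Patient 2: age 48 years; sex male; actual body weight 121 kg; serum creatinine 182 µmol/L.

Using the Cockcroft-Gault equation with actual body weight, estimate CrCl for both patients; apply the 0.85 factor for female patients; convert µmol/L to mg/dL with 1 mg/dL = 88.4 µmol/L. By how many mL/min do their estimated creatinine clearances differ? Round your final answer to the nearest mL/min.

65 mL/min

Patient 1: SCr = 349 / 88.4 = 3.948 mg/dL
Patient 1: CrCl = (140 − 83) × 60 / (72 × 3.948) × 0.85 = 3420.0 / 284.26 × 0.85 ≈ 10.2 mL/min
Patient 2: SCr = 182 / 88.4 = 2.059 mg/dL
Patient 2: CrCl = (140 − 48) × 121 / (72 × 2.059) = 11132.0 / 148.25 ≈ 75.1 mL/min
|10.2 − 75.1| = 64.9 mL/min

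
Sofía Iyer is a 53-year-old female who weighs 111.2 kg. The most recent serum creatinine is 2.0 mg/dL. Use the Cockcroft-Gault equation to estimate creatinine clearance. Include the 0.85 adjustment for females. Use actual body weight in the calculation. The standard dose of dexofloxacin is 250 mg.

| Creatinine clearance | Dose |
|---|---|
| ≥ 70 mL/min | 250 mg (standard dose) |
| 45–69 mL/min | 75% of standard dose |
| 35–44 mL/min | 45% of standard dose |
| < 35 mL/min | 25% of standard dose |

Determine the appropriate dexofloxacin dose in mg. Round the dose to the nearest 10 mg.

190 mg

CrCl = (140 − 53) × 111.2 / (72 × 2) × 0.85 = 9674.4 / 144.00 × 0.85 ≈ 57.1 mL/min
CrCl ≈ 57 mL/min → bracket 45–69 mL/min.
75% of 250 mg = 187.5 mg → 190 mg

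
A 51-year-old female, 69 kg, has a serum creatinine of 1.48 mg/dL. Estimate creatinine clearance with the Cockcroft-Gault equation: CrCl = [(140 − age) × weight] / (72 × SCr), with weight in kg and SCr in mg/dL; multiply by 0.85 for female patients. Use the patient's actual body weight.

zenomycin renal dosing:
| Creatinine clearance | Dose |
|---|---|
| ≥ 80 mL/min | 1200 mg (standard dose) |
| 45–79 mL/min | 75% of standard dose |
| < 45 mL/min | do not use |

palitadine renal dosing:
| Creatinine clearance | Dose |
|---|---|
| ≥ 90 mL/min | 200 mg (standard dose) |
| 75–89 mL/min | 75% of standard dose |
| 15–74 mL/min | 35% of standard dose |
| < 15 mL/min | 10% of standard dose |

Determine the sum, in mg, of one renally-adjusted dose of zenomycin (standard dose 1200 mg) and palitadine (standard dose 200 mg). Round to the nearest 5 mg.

CrCl = (140 − 51) × 69 / (72 × 1.48) × 0.85 = 6141.0 / 106.56 × 0.85 ≈ 49.0 mL/min
CrCl ≈ 49 mL/min.
zenomycin: 45–79 mL/min → 75% of 1200 mg = 900 mg.
palitadine: 15–74 mL/min → 35% of 200 mg = 70 mg.
Total = 900 + 70 = 970 mg.

970 mg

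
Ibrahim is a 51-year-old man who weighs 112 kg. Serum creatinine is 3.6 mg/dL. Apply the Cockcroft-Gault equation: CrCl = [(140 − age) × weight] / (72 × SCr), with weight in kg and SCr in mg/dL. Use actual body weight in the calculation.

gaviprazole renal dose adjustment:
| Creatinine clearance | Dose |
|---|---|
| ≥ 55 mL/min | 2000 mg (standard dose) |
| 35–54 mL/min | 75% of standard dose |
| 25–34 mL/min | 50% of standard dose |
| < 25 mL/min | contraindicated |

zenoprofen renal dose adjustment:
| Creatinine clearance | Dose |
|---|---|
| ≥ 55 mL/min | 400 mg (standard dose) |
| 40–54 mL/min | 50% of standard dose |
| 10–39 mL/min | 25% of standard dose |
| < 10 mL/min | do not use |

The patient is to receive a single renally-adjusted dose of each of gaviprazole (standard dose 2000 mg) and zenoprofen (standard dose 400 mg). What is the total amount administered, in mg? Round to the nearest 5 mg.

CrCl = (140 − 51) × 112 / (72 × 3.6) = 9968.0 / 259.20 ≈ 38.5 mL/min
CrCl ≈ 38 mL/min.
gaviprazole: 35–54 mL/min → 75% of 2000 mg = 1500 mg.
zenoprofen: 10–39 mL/min → 25% of 400 mg = 100 mg.
Total = 1500 + 100 = 1600 mg.

1600 mg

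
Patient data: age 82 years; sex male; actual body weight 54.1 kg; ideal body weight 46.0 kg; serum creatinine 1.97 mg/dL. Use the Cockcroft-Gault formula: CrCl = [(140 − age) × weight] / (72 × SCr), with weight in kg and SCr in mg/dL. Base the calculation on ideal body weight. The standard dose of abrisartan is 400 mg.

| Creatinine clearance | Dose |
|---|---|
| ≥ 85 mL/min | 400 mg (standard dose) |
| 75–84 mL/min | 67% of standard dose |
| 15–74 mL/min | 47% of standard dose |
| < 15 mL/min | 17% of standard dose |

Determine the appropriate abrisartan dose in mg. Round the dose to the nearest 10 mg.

190 mg

CrCl = (140 − 82) × 46 / (72 × 1.97) = 2668.0 / 141.84 ≈ 18.8 mL/min
CrCl ≈ 19 mL/min → bracket 15–74 mL/min.
47% of 400 mg = 188 mg → 190 mg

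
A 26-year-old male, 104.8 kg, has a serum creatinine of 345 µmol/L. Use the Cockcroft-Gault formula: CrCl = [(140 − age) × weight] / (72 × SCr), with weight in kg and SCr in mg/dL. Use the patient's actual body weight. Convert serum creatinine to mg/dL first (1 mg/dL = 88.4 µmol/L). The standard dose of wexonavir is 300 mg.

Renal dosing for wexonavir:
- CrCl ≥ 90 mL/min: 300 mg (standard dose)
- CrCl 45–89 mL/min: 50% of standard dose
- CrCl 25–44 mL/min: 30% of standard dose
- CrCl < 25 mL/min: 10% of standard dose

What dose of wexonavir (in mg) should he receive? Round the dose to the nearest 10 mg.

SCr = 345 / 88.4 = 3.903 mg/dL
CrCl = (140 − 26) × 104.8 / (72 × 3.903) = 11947.2 / 281.02 ≈ 42.5 mL/min
CrCl ≈ 43 mL/min → bracket 25–44 mL/min.
30% of 300 mg = 90 mg

90 mg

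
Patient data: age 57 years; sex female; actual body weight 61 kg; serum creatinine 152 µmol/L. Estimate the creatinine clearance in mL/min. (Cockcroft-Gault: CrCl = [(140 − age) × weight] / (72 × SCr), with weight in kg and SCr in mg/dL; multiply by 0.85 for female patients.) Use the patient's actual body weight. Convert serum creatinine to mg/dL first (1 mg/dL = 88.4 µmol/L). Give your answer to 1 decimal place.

SCr = 152 / 88.4 = 1.719 mg/dL
CrCl = (140 − 57) × 61 / (72 × 1.719) × 0.85 = 5063.0 / 123.77 × 0.85 ≈ 34.8 mL/min

34.8 mL/min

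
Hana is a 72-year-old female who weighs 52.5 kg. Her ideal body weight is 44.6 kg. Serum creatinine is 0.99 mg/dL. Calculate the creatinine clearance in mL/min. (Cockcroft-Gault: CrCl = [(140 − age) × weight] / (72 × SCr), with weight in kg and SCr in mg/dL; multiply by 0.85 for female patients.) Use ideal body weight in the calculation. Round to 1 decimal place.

36.2 mL/min

CrCl = (140 − 72) × 44.6 / (72 × 0.99) × 0.85 = 3032.8 / 71.28 × 0.85 ≈ 36.2 mL/min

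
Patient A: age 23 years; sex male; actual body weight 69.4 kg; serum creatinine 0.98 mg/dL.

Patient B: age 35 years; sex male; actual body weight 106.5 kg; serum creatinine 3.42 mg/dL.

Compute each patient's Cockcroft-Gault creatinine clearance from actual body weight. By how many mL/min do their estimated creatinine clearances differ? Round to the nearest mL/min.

Patient A: CrCl = (140 − 23) × 69.4 / (72 × 0.98) = 8119.8 / 70.56 ≈ 115.1 mL/min
Patient B: CrCl = (140 − 35) × 106.5 / (72 × 3.42) = 11182.5 / 246.24 ≈ 45.4 mL/min
|115.1 − 45.4| = 69.7 mL/min

70 mL/min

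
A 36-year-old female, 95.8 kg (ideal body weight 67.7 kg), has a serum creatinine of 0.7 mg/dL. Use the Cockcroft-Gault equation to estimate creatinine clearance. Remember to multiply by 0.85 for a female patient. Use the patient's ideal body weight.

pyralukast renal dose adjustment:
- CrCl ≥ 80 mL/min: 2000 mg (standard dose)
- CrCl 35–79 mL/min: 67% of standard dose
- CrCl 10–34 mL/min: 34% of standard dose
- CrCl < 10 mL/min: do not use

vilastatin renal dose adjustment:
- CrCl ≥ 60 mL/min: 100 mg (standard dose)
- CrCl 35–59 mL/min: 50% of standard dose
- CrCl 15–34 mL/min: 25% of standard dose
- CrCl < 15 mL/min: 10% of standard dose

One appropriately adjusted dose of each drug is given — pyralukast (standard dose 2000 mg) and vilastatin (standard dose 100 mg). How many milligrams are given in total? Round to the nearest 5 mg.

CrCl = (140 − 36) × 67.7 / (72 × 0.7) × 0.85 = 7040.8 / 50.40 × 0.85 ≈ 118.7 mL/min
CrCl ≈ 119 mL/min.
pyralukast: ≥ 80 mL/min → 100% of 2000 mg = 2000 mg.
vilastatin: ≥ 60 mL/min → 100% of 100 mg = 100 mg.
Total = 2000 + 100 = 2100 mg.

2100 mg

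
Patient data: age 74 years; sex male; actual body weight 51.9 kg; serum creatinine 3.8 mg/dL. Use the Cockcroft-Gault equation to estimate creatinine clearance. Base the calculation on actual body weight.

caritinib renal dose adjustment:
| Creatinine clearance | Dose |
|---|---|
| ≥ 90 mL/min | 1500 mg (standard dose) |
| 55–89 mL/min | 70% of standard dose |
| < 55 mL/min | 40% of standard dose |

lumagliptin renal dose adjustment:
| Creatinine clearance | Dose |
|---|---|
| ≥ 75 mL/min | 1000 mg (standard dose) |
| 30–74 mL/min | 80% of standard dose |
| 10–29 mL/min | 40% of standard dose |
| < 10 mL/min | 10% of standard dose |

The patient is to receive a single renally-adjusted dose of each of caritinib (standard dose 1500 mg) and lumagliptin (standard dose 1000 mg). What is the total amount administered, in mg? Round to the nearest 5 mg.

CrCl = (140 − 74) × 51.9 / (72 × 3.8) = 3425.4 / 273.60 ≈ 12.5 mL/min
CrCl ≈ 13 mL/min.
caritinib: < 55 mL/min → 40% of 1500 mg = 600 mg.
lumagliptin: 10–29 mL/min → 40% of 1000 mg = 400 mg.
Total = 600 + 400 = 1000 mg.

1000 mg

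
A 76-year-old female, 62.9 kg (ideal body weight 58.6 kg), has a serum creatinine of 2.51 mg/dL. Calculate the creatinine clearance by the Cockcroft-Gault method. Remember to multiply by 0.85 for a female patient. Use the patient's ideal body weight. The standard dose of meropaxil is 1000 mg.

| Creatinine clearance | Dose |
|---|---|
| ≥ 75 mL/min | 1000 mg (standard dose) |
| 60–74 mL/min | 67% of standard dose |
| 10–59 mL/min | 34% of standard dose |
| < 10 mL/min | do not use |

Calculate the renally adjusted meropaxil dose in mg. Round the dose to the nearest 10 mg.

340 mg

CrCl = (140 − 76) × 58.6 / (72 × 2.51) × 0.85 = 3750.4 / 180.72 × 0.85 ≈ 17.6 mL/min
CrCl ≈ 18 mL/min → bracket 10–59 mL/min.
34% of 1000 mg = 340 mg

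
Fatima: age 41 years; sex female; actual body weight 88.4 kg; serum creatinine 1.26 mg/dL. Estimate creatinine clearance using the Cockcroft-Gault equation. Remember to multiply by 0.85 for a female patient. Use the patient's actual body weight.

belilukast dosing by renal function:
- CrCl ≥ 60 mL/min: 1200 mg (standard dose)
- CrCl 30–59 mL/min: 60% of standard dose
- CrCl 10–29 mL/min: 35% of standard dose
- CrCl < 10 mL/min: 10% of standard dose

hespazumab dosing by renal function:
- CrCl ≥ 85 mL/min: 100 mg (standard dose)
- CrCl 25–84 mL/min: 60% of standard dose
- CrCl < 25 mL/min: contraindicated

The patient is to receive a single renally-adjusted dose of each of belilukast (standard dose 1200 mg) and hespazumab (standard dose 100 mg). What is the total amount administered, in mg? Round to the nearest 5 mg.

CrCl = (140 − 41) × 88.4 / (72 × 1.26) × 0.85 = 8751.6 / 90.72 × 0.85 ≈ 82.0 mL/min
CrCl ≈ 82 mL/min.
belilukast: ≥ 60 mL/min → 100% of 1200 mg = 1200 mg.
hespazumab: 25–84 mL/min → 60% of 100 mg = 60 mg.
Total = 1200 + 60 = 1260 mg.

1260 mg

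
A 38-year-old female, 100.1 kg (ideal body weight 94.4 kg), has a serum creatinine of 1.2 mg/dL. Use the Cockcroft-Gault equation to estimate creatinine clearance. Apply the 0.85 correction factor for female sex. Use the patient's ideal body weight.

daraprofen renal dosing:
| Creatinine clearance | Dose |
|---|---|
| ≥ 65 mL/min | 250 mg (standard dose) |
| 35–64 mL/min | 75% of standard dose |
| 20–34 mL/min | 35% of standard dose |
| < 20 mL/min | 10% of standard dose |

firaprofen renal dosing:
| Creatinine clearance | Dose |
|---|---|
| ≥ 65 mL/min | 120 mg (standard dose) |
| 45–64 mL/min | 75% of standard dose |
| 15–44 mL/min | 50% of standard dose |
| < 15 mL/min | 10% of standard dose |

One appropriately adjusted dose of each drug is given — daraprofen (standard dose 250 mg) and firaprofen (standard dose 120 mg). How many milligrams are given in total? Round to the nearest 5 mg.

370 mg

CrCl = (140 − 38) × 94.4 / (72 × 1.2) × 0.85 = 9628.8 / 86.40 × 0.85 ≈ 94.7 mL/min
CrCl ≈ 95 mL/min.
daraprofen: ≥ 65 mL/min → 100% of 250 mg = 250 mg.
firaprofen: ≥ 65 mL/min → 100% of 120 mg = 120 mg.
Total = 250 + 120 = 370 mg.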